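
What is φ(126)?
36

126 = 2 × 3^2 × 7
φ(n) = n × ∏(1 - 1/p) for each prime p dividing n
φ(126) = 126 × (1 - 1/2) × (1 - 1/3) × (1 - 1/7) = 36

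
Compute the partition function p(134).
8149040695

p(n) counts ways to write n as a sum of positive integers (order ignored).
Euler's pentagonal recurrence: p(k) = p(k-1) + p(k-2) - p(k-5) - p(k-7) + p(k-12) + p(k-15) - ... (offsets j(3j∓1)/2, signs ++--, p(0)=1, p(<0)=0).
DP table for k = 0..133: p(0)=1, p(1)=1, p(2)=2, p(3)=3, p(4)=5, p(5)=7, p(6)=11, p(7)=15, p(8)=22, p(9)=30, p(10)=42, p(11)=56, p(12)=77, p(13)=101, p(14)=135, p(15)=176, p(16)=231, p(17)=297, p(18)=385, p(19)=490, p(20)=627, p(21)=792, p(22)=1002, p(23)=1255, p(24)=1575, p(25)=1958, p(26)=2436, p(27)=3010, p(28)=3718, p(29)=4565, p(30)=5604, p(31)=6842, p(32)=8349, p(33)=10143, p(34)=12310, p(35)=14883, p(36)=17977, p(37)=21637, p(38)=26015, p(39)=31185, p(40)=37338, p(41)=44583, p(42)=53174, p(43)=63261, p(44)=75175, p(45)=89134, p(46)=105558, p(47)=124754, p(48)=147273, p(49)=173525, p(50)=204226, p(51)=239943, p(52)=281589, p(53)=329931, p(54)=386155, p(55)=451276, p(56)=526823, p(57)=614154, p(58)=715220, p(59)=831820, p(60)=966467, p(61)=1121505, p(62)=1300156, p(63)=1505499, p(64)=1741630, p(65)=2012558, p(66)=2323520, p(67)=2679689, p(68)=3087735, p(69)=3554345, p(70)=4087968, p(71)=4697205, p(72)=5392783, p(73)=6185689, p(74)=7089500, p(75)=8118264, p(76)=9289091, p(77)=10619863, p(78)=12132164, p(79)=13848650, p(80)=15796476, p(81)=18004327, p(82)=20506255, p(83)=23338469, p(84)=26543660, p(85)=30167357, p(86)=34262962, p(87)=38887673, p(88)=44108109, p(89)=49995925, p(90)=56634173, p(91)=64112359, p(92)=72533807, p(93)=82010177, p(94)=92669720, p(95)=104651419, p(96)=118114304, p(97)=133230930, p(98)=150198136, p(99)=169229875, p(100)=190569292, p(101)=214481126, p(102)=241265379, p(103)=271248950, p(104)=304801365, p(105)=342325709, p(106)=384276336, p(107)=431149389, p(108)=483502844, p(109)=541946240, p(110)=607163746, p(111)=679903203, p(112)=761002156, p(113)=851376628, p(114)=952050665, p(115)=1064144451, p(116)=1188908248, p(117)=1327710076, p(118)=1482074143, p(119)=1653668665, p(120)=1844349560, p(121)=2056148051, p(122)=2291320912, p(123)=2552338241, p(124)=2841940500, p(125)=3163127352, p(126)=3519222692, p(127)=3913864295, p(128)=4351078600, p(129)=4835271870, p(130)=5371315400, p(131)=5964539504, p(132)=6620830889, p(133)=7346629512.
Final step: p(134) = p(133) + p(132) - p(129) - p(127) + p(122) + p(119) - p(112) - p(108) + p(99) + p(94) - p(83) - p(77) + p(64) + p(57) - p(42) - p(34) + p(17) + p(8)
= 7346629512 + 6620830889 - 4835271870 - 3913864295 + 2291320912 + 1653668665 - 761002156 - 483502844 + 169229875 + 92669720 - 23338469 - 10619863 + 1741630 + 614154 - 53174 - 12310 + 297 + 22
= 8149040695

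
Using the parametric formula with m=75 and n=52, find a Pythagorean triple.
(2921, 7800, 8329)

Euclid's formula: a = m² - n², b = 2mn, c = m² + n²
m = 75, n = 52
a = 75² - 52² = 5625 - 2704 = 2921
b = 2 × 75 × 52 = 7800
c = 75² + 52² = 5625 + 2704 = 8329
Verification: 2921² + 7800² = 8532241 + 60840000 = 69372241 = 8329² ✓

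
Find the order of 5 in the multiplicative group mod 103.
102

103 is prime, so ord(5) divides φ(103) = 102.
Divisors of 102: 1, 2, 3, 6, 17, 34, 51, 102.
Repeated squaring: 5^1 ≡ 5, 5^2 ≡ 25, 5^4 ≡ 7, 5^8 ≡ 49, 5^16 ≡ 32, 5^32 ≡ 97, 5^64 ≡ 36 (mod 103).
Test 5^d mod 103 for each divisor d in increasing order:
5^1 ≡ 5
5^2 ≡ 25
5^3 = 5^2·5^1 ≡ 22
5^6 = 5^4·5^2 ≡ 72
5^17 = 5^16·5^1 ≡ 57
5^34 = 5^32·5^2 ≡ 56
5^51 = 5^32·5^16·5^2·5^1 ≡ 102
5^102 = 5^64·5^32·5^4·5^2 ≡ 1  ← first divisor giving 1
The order is 102.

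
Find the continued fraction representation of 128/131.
[0; 1, 42, 1, 2]

Euclidean algorithm steps:
128 = 0 × 131 + 128
131 = 1 × 128 + 3
128 = 42 × 3 + 2
3 = 1 × 2 + 1
2 = 2 × 1 + 0
Continued fraction: [0; 1, 42, 1, 2]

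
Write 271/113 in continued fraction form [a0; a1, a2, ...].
[2; 2, 1, 1, 22]

Euclidean algorithm steps:
271 = 2 × 113 + 45
113 = 2 × 45 + 23
45 = 1 × 23 + 22
23 = 1 × 22 + 1
22 = 22 × 1 + 0
Continued fraction: [2; 2, 1, 1, 22]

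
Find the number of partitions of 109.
541946240

p(n) counts ways to write n as a sum of positive integers (order ignored).
Euler's pentagonal recurrence: p(k) = p(k-1) + p(k-2) - p(k-5) - p(k-7) + p(k-12) + p(k-15) - ... (offsets j(3j∓1)/2, signs ++--, p(0)=1, p(<0)=0).
DP table for k = 0..108: p(0)=1, p(1)=1, p(2)=2, p(3)=3, p(4)=5, p(5)=7, p(6)=11, p(7)=15, p(8)=22, p(9)=30, p(10)=42, p(11)=56, p(12)=77, p(13)=101, p(14)=135, p(15)=176, p(16)=231, p(17)=297, p(18)=385, p(19)=490, p(20)=627, p(21)=792, p(22)=1002, p(23)=1255, p(24)=1575, p(25)=1958, p(26)=2436, p(27)=3010, p(28)=3718, p(29)=4565, p(30)=5604, p(31)=6842, p(32)=8349, p(33)=10143, p(34)=12310, p(35)=14883, p(36)=17977, p(37)=21637, p(38)=26015, p(39)=31185, p(40)=37338, p(41)=44583, p(42)=53174, p(43)=63261, p(44)=75175, p(45)=89134, p(46)=105558, p(47)=124754, p(48)=147273, p(49)=173525, p(50)=204226, p(51)=239943, p(52)=281589, p(53)=329931, p(54)=386155, p(55)=451276, p(56)=526823, p(57)=614154, p(58)=715220, p(59)=831820, p(60)=966467, p(61)=1121505, p(62)=1300156, p(63)=1505499, p(64)=1741630, p(65)=2012558, p(66)=2323520, p(67)=2679689, p(68)=3087735, p(69)=3554345, p(70)=4087968, p(71)=4697205, p(72)=5392783, p(73)=6185689, p(74)=7089500, p(75)=8118264, p(76)=9289091, p(77)=10619863, p(78)=12132164, p(79)=13848650, p(80)=15796476, p(81)=18004327, p(82)=20506255, p(83)=23338469, p(84)=26543660, p(85)=30167357, p(86)=34262962, p(87)=38887673, p(88)=44108109, p(89)=49995925, p(90)=56634173, p(91)=64112359, p(92)=72533807, p(93)=82010177, p(94)=92669720, p(95)=104651419, p(96)=118114304, p(97)=133230930, p(98)=150198136, p(99)=169229875, p(100)=190569292, p(101)=214481126, p(102)=241265379, p(103)=271248950, p(104)=304801365, p(105)=342325709, p(106)=384276336, p(107)=431149389, p(108)=483502844.
Final step: p(109) = p(108) + p(107) - p(104) - p(102) + p(97) + p(94) - p(87) - p(83) + p(74) + p(69) - p(58) - p(52) + p(39) + p(32) - p(17) - p(9)
= 483502844 + 431149389 - 304801365 - 241265379 + 133230930 + 92669720 - 38887673 - 23338469 + 7089500 + 3554345 - 715220 - 281589 + 31185 + 8349 - 297 - 30
= 541946240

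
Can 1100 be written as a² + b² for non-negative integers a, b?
Not possible

Factorization: 1100 = 2^2 × 5^2 × 11
By Fermat: n is sum of two squares iff every prime p ≡ 3 (mod 4) appears to even power.
Prime(s) ≡ 3 (mod 4) with odd exponent: [(11, 1)]
Therefore 1100 cannot be expressed as a² + b².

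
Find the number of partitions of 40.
37338

p(n) counts ways to write n as a sum of positive integers (order ignored).
Euler's pentagonal recurrence: p(k) = p(k-1) + p(k-2) - p(k-5) - p(k-7) + p(k-12) + p(k-15) - ... (offsets j(3j∓1)/2, signs ++--, p(0)=1, p(<0)=0).
DP table for k = 0..39: p(0)=1, p(1)=1, p(2)=2, p(3)=3, p(4)=5, p(5)=7, p(6)=11, p(7)=15, p(8)=22, p(9)=30, p(10)=42, p(11)=56, p(12)=77, p(13)=101, p(14)=135, p(15)=176, p(16)=231, p(17)=297, p(18)=385, p(19)=490, p(20)=627, p(21)=792, p(22)=1002, p(23)=1255, p(24)=1575, p(25)=1958, p(26)=2436, p(27)=3010, p(28)=3718, p(29)=4565, p(30)=5604, p(31)=6842, p(32)=8349, p(33)=10143, p(34)=12310, p(35)=14883, p(36)=17977, p(37)=21637, p(38)=26015, p(39)=31185.
Final step: p(40) = p(39) + p(38) - p(35) - p(33) + p(28) + p(25) - p(18) - p(14) + p(5) + p(0)
= 31185 + 26015 - 14883 - 10143 + 3718 + 1958 - 385 - 135 + 7 + 1
= 37338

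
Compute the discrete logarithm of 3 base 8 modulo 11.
6

Baby-step giant-step with step n = ⌈√11⌉ = 4.
Baby steps 8^j mod 11 (j:value) for j=0..3: 0:1, 1:8, 2:9, 3:6.
Giant-step multiplier: 8^(-4) ≡ 8^(10-4) = 8^6 ≡ 3 (mod 11).
Giant steps γ_i = 3·3^i mod 11: γ_0=3, γ_1=9 (in table at j=2).
x = i·n + j = 1·4 + 2 = 6.
Check: 8^6 ≡ 3 (mod 11).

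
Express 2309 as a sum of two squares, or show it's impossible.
10² + 47² (a=10, b=47)

Factorization: 2309 = 2309
By Fermat: n is sum of two squares iff every prime p ≡ 3 (mod 4) appears to even power.
All primes ≡ 3 (mod 4) appear to even power.
Search a = 0, 1, 2, … for 2309 - a² a perfect square: first hit at a = 10: 2309 - 100 = 2209 = 47².
2309 = 10² + 47² = 100 + 2209 ✓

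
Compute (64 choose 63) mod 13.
12

Using Lucas' theorem:
Write n=64 and k=63 in base 13:
n in base 13: [4, 12]
k in base 13: [4, 11]
C(64,63) mod 13 = ∏ C(n_i, k_i) mod 13
Digit binomials (mod 13): C(4,4) = 1; C(12,11) = 12
Product: 1 × 12 = 12 ≡ 12 (mod 13)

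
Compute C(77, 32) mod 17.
0

Using Lucas' theorem:
Write n=77 and k=32 in base 17:
n in base 17: [4, 9]
k in base 17: [1, 15]
C(77,32) mod 17 = ∏ C(n_i, k_i) mod 17
Digit binomials (mod 17): C(4,1) = 4; C(9,15) = 0 (k_i > n_i)
Product: 4 × 0 = 0 ≡ 0 (mod 17)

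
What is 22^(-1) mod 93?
55

gcd(22, 93) = 1, so the inverse exists.
Extended Euclidean algorithm on (93, 22):
93 = 4 × 22 + 5  ⟹  5 = (1)·93 + (-4)·22
22 = 4 × 5 + 2  ⟹  2 = (-4)·93 + (17)·22
5 = 2 × 2 + 1  ⟹  1 = (9)·93 + (-38)·22
So (-38)·22 ≡ 1 (mod 93), i.e. 22^(-1) ≡ -38 ≡ 55 (mod 93).
Check: 22 × 55 = 1210 ≡ 1 (mod 93)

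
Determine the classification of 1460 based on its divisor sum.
abundant

Proper divisors of 1460: sum = 1 + 2 + 4 + 5 + 10 + 20 + 73 + 146 + 292 + 365 + 730 = 1648
Since 1648 > 1460, 1460 is abundant.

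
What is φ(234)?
72

234 = 2 × 3^2 × 13
φ(n) = n × ∏(1 - 1/p) for each prime p dividing n
φ(234) = 234 × (1 - 1/2) × (1 - 1/3) × (1 - 1/13) = 72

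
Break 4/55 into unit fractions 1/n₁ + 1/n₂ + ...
1/14 + 1/770

Greedy algorithm:
4/55: ceiling(55/4) = 14, use 1/14
1/770: ceiling(770/1) = 770, use 1/770
Result: 4/55 = 1/14 + 1/770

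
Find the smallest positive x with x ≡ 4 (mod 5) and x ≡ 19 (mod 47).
19

Using Chinese Remainder Theorem:
M = 5 × 47 = 235
M1 = 47, M2 = 5
y1 = 47^(-1) mod 5 = 3
y2 = 5^(-1) mod 47 = 19
x = (4×47×3 + 19×5×19) mod 235 = 19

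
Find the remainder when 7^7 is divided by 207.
97

Repeated squaring. Binary of 7 = 111.
7^1 ≡ 7 (mod 207); 7^2 ≡ 49 (mod 207); 7^4 ≡ 124 (mod 207)
7^7 = 7^1 × 7^2 × 7^4 ≡ 97 (mod 207)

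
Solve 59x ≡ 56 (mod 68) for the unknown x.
x ≡ 24 (mod 68)

gcd(59, 68) = 1, which divides 56, so solutions exist.
Find 59^(-1) mod 68 by the extended Euclidean algorithm:
68 = 1 × 59 + 9  ⟹  9 = (1)·68 + (-1)·59
59 = 6 × 9 + 5  ⟹  5 = (-6)·68 + (7)·59
9 = 1 × 5 + 4  ⟹  4 = (7)·68 + (-8)·59
5 = 1 × 4 + 1  ⟹  1 = (-13)·68 + (15)·59
So (15)·59 ≡ 1 (mod 68), i.e. 59^(-1) ≡ 15 (mod 68).
x ≡ 15 × 56 = 840 ≡ 24 (mod 68).
Check: 59 × 24 = 1416 ≡ 56 (mod 68).
Unique solution: x ≡ 24 (mod 68)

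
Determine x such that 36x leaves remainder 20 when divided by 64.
x ≡ 13 (mod 16)

gcd(36, 64) = 4, which divides 20, so solutions exist.
Divide through by 4: 9x ≡ 5 (mod 16).
Find 9^(-1) mod 16 by the extended Euclidean algorithm:
16 = 1 × 9 + 7  ⟹  7 = (1)·16 + (-1)·9
9 = 1 × 7 + 2  ⟹  2 = (-1)·16 + (2)·9
7 = 3 × 2 + 1  ⟹  1 = (4)·16 + (-7)·9
So (-7)·9 ≡ 1 (mod 16), i.e. 9^(-1) ≡ -7 ≡ 9 (mod 16).
x ≡ 9 × 5 = 45 ≡ 13 (mod 16).
Check: 36 × 13 = 468 ≡ 20 (mod 64).
x ≡ 13 (mod 16), giving 4 solutions mod 64.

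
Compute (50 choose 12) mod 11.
2

Using Lucas' theorem:
Write n=50 and k=12 in base 11:
n in base 11: [4, 6]
k in base 11: [1, 1]
C(50,12) mod 11 = ∏ C(n_i, k_i) mod 11
Digit binomials (mod 11): C(4,1) = 4; C(6,1) = 6
Product: 4 × 6 = 24 ≡ 2 (mod 11)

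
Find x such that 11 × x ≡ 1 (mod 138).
113

gcd(11, 138) = 1, so the inverse exists.
Extended Euclidean algorithm on (138, 11):
138 = 12 × 11 + 6  ⟹  6 = (1)·138 + (-12)·11
11 = 1 × 6 + 5  ⟹  5 = (-1)·138 + (13)·11
6 = 1 × 5 + 1  ⟹  1 = (2)·138 + (-25)·11
So (-25)·11 ≡ 1 (mod 138), i.e. 11^(-1) ≡ -25 ≡ 113 (mod 138).
Check: 11 × 113 = 1243 ≡ 1 (mod 138)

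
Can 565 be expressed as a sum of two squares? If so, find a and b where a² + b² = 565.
6² + 23² (a=6, b=23)

Factorization: 565 = 5 × 113
By Fermat: n is sum of two squares iff every prime p ≡ 3 (mod 4) appears to even power.
All primes ≡ 3 (mod 4) appear to even power.
Search a = 0, 1, 2, … for 565 - a² a perfect square: first hit at a = 6: 565 - 36 = 529 = 23².
565 = 6² + 23² = 36 + 529 ✓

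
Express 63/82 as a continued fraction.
[0; 1, 3, 3, 6]

Euclidean algorithm steps:
63 = 0 × 82 + 63
82 = 1 × 63 + 19
63 = 3 × 19 + 6
19 = 3 × 6 + 1
6 = 6 × 1 + 0
Continued fraction: [0; 1, 3, 3, 6]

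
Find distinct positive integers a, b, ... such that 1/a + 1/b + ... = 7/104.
1/15 + 1/1560

Greedy algorithm:
7/104: ceiling(104/7) = 15, use 1/15
1/1560: ceiling(1560/1) = 1560, use 1/1560
Result: 7/104 = 1/15 + 1/1560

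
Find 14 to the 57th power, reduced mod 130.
14

Repeated squaring. Binary of 57 = 111001.
14^1 ≡ 14 (mod 130); 14^2 ≡ 66 (mod 130); 14^4 ≡ 66 (mod 130); 14^8 ≡ 66 (mod 130); 14^16 ≡ 66 (mod 130); 14^32 ≡ 66 (mod 130)
14^57 = 14^1 × 14^8 × 14^16 × 14^32 ≡ 14 (mod 130)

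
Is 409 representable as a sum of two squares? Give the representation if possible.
3² + 20² (a=3, b=20)

Factorization: 409 = 409
By Fermat: n is sum of two squares iff every prime p ≡ 3 (mod 4) appears to even power.
All primes ≡ 3 (mod 4) appear to even power.
Search a = 0, 1, 2, … for 409 - a² a perfect square: first hit at a = 3: 409 - 9 = 400 = 20².
409 = 3² + 20² = 9 + 400 ✓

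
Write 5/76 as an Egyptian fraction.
1/16 + 1/304

Greedy algorithm:
5/76: ceiling(76/5) = 16, use 1/16
1/304: ceiling(304/1) = 304, use 1/304
Result: 5/76 = 1/16 + 1/304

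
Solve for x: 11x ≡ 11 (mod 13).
x ≡ 1 (mod 13)

gcd(11, 13) = 1, which divides 11, so solutions exist.
Find 11^(-1) mod 13 by the extended Euclidean algorithm:
13 = 1 × 11 + 2  ⟹  2 = (1)·13 + (-1)·11
11 = 5 × 2 + 1  ⟹  1 = (-5)·13 + (6)·11
So (6)·11 ≡ 1 (mod 13), i.e. 11^(-1) ≡ 6 (mod 13).
x ≡ 6 × 11 = 66 ≡ 1 (mod 13).
Check: 11 × 1 = 11 ≡ 11 (mod 13).
Unique solution: x ≡ 1 (mod 13)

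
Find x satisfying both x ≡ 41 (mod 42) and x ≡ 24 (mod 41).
1049

Using Chinese Remainder Theorem:
M = 42 × 41 = 1722
M1 = 41, M2 = 42
y1 = 41^(-1) mod 42 = 41
y2 = 42^(-1) mod 41 = 1
x = (41×41×41 + 24×42×1) mod 1722 = 1049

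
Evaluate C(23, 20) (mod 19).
4

Using Lucas' theorem:
Write n=23 and k=20 in base 19:
n in base 19: [1, 4]
k in base 19: [1, 1]
C(23,20) mod 19 = ∏ C(n_i, k_i) mod 19
Digit binomials (mod 19): C(1,1) = 1; C(4,1) = 4
Product: 1 × 4 = 4 ≡ 4 (mod 19)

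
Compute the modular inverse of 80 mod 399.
5

gcd(80, 399) = 1, so the inverse exists.
Extended Euclidean algorithm on (399, 80):
399 = 4 × 80 + 79  ⟹  79 = (1)·399 + (-4)·80
80 = 1 × 79 + 1  ⟹  1 = (-1)·399 + (5)·80
So (5)·80 ≡ 1 (mod 399), i.e. 80^(-1) ≡ 5 (mod 399).
Check: 80 × 5 = 400 ≡ 1 (mod 399)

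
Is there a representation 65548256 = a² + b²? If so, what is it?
Not possible

Factorization: 65548256 = 2^5 × 127^3
By Fermat: n is sum of two squares iff every prime p ≡ 3 (mod 4) appears to even power.
Prime(s) ≡ 3 (mod 4) with odd exponent: [(127, 3)]
Therefore 65548256 cannot be expressed as a² + b².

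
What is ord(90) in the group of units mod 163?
81

163 is prime, so ord(90) divides φ(163) = 162.
Divisors of 162: 1, 2, 3, 6, 9, 18, 27, 54, 81, 162.
Repeated squaring: 90^1 ≡ 90, 90^2 ≡ 113, 90^4 ≡ 55, 90^8 ≡ 91, 90^16 ≡ 131, 90^32 ≡ 46, 90^64 ≡ 160, 90^128 ≡ 9 (mod 163).
Test 90^d mod 163 for each divisor d in increasing order:
90^1 ≡ 90
90^2 ≡ 113
90^3 = 90^2·90^1 ≡ 64
90^6 = 90^4·90^2 ≡ 21
90^9 = 90^8·90^1 ≡ 40
90^18 = 90^16·90^2 ≡ 133
90^27 = 90^16·90^8·90^2·90^1 ≡ 104
90^54 = 90^32·90^16·90^4·90^2 ≡ 58
90^81 = 90^64·90^16·90^1 ≡ 1  ← first divisor giving 1
The order is 81.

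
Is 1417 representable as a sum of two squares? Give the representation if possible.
11² + 36² (a=11, b=36)

Factorization: 1417 = 13 × 109
By Fermat: n is sum of two squares iff every prime p ≡ 3 (mod 4) appears to even power.
All primes ≡ 3 (mod 4) appear to even power.
Search a = 0, 1, 2, … for 1417 - a² a perfect square: first hit at a = 11: 1417 - 121 = 1296 = 36².
1417 = 11² + 36² = 121 + 1296 ✓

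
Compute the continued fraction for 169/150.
[1; 7, 1, 8, 2]

Euclidean algorithm steps:
169 = 1 × 150 + 19
150 = 7 × 19 + 17
19 = 1 × 17 + 2
17 = 8 × 2 + 1
2 = 2 × 1 + 0
Continued fraction: [1; 7, 1, 8, 2]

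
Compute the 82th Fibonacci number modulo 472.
407

Matrix identity: Q^n = [[F_(n+1), F_n], [F_n, F_(n-1)]] with Q = [[1,1],[1,0]].
n = 82 = 1010010₂. Square-and-multiply, entries mod 472:
Q^1 = [[1,1],[1,0]]
Q^2 = (Q^1)² = [[2,1],[1,1]]
Q^5 = (Q^2)²·Q = [[8,5],[5,3]]
Q^10 = (Q^5)² = [[89,55],[55,34]]
Q^20 = (Q^10)² = [[90,157],[157,405]]
Q^41 = (Q^20)²·Q = [[16,181],[181,307]]
Q^82 = (Q^41)² = [[449,407],[407,42]]
F_82 mod 472 = Q^82[0][1] = 407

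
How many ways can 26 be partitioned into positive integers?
2436

p(n) counts ways to write n as a sum of positive integers (order ignored).
Euler's pentagonal recurrence: p(k) = p(k-1) + p(k-2) - p(k-5) - p(k-7) + p(k-12) + p(k-15) - ... (offsets j(3j∓1)/2, signs ++--, p(0)=1, p(<0)=0).
DP table for k = 0..25: p(0)=1, p(1)=1, p(2)=2, p(3)=3, p(4)=5, p(5)=7, p(6)=11, p(7)=15, p(8)=22, p(9)=30, p(10)=42, p(11)=56, p(12)=77, p(13)=101, p(14)=135, p(15)=176, p(16)=231, p(17)=297, p(18)=385, p(19)=490, p(20)=627, p(21)=792, p(22)=1002, p(23)=1255, p(24)=1575, p(25)=1958.
Final step: p(26) = p(25) + p(24) - p(21) - p(19) + p(14) + p(11) - p(4) - p(0)
= 1958 + 1575 - 792 - 490 + 135 + 56 - 5 - 1
= 2436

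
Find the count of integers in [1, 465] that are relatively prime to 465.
240

465 = 3 × 5 × 31
φ(n) = n × ∏(1 - 1/p) for each prime p dividing n
φ(465) = 465 × (1 - 1/3) × (1 - 1/5) × (1 - 1/31) = 240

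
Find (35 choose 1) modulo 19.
16

Using Lucas' theorem:
Write n=35 and k=1 in base 19:
n in base 19: [1, 16]
k in base 19: [0, 1]
C(35,1) mod 19 = ∏ C(n_i, k_i) mod 19
Digit binomials (mod 19): C(1,0) = 1; C(16,1) = 16
Product: 1 × 16 = 16 ≡ 16 (mod 19)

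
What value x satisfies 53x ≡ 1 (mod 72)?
53

gcd(53, 72) = 1, so the inverse exists.
Extended Euclidean algorithm on (72, 53):
72 = 1 × 53 + 19  ⟹  19 = (1)·72 + (-1)·53
53 = 2 × 19 + 15  ⟹  15 = (-2)·72 + (3)·53
19 = 1 × 15 + 4  ⟹  4 = (3)·72 + (-4)·53
15 = 3 × 4 + 3  ⟹  3 = (-11)·72 + (15)·53
4 = 1 × 3 + 1  ⟹  1 = (14)·72 + (-19)·53
So (-19)·53 ≡ 1 (mod 72), i.e. 53^(-1) ≡ -19 ≡ 53 (mod 72).
Check: 53 × 53 = 2809 ≡ 1 (mod 72)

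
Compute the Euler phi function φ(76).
36

76 = 2^2 × 19
φ(n) = n × ∏(1 - 1/p) for each prime p dividing n
φ(76) = 76 × (1 - 1/2) × (1 - 1/19) = 36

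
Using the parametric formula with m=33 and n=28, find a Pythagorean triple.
(305, 1848, 1873)

Euclid's formula: a = m² - n², b = 2mn, c = m² + n²
m = 33, n = 28
a = 33² - 28² = 1089 - 784 = 305
b = 2 × 33 × 28 = 1848
c = 33² + 28² = 1089 + 784 = 1873
Verification: 305² + 1848² = 93025 + 3415104 = 3508129 = 1873² ✓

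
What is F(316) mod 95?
17

Matrix identity: Q^n = [[F_(n+1), F_n], [F_n, F_(n-1)]] with Q = [[1,1],[1,0]].
n = 316 = 100111100₂. Square-and-multiply, entries mod 95:
Q^1 = [[1,1],[1,0]]
Q^2 = (Q^1)² = [[2,1],[1,1]]
Q^4 = (Q^2)² = [[5,3],[3,2]]
Q^9 = (Q^4)²·Q = [[55,34],[34,21]]
Q^19 = (Q^9)²·Q = [[20,1],[1,19]]
Q^39 = (Q^19)²·Q = [[60,21],[21,39]]
Q^79 = (Q^39)²·Q = [[40,51],[51,84]]
Q^158 = (Q^79)² = [[21,54],[54,62]]
Q^316 = (Q^158)² = [[32,17],[17,15]]
F_316 mod 95 = Q^316[0][1] = 17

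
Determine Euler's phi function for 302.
150

302 = 2 × 151
φ(n) = n × ∏(1 - 1/p) for each prime p dividing n
φ(302) = 302 × (1 - 1/2) × (1 - 1/151) = 150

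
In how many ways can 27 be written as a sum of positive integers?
3010

p(n) counts ways to write n as a sum of positive integers (order ignored).
Euler's pentagonal recurrence: p(k) = p(k-1) + p(k-2) - p(k-5) - p(k-7) + p(k-12) + p(k-15) - ... (offsets j(3j∓1)/2, signs ++--, p(0)=1, p(<0)=0).
DP table for k = 0..26: p(0)=1, p(1)=1, p(2)=2, p(3)=3, p(4)=5, p(5)=7, p(6)=11, p(7)=15, p(8)=22, p(9)=30, p(10)=42, p(11)=56, p(12)=77, p(13)=101, p(14)=135, p(15)=176, p(16)=231, p(17)=297, p(18)=385, p(19)=490, p(20)=627, p(21)=792, p(22)=1002, p(23)=1255, p(24)=1575, p(25)=1958, p(26)=2436.
Final step: p(27) = p(26) + p(25) - p(22) - p(20) + p(15) + p(12) - p(5) - p(1)
= 2436 + 1958 - 1002 - 627 + 176 + 77 - 7 - 1
= 3010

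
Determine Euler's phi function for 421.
420

421 = 421
φ(n) = n × ∏(1 - 1/p) for each prime p dividing n
φ(421) = 421 × (1 - 1/421) = 420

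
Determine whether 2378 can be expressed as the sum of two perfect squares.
13² + 47² (a=13, b=47)

Factorization: 2378 = 2 × 29 × 41
By Fermat: n is sum of two squares iff every prime p ≡ 3 (mod 4) appears to even power.
All primes ≡ 3 (mod 4) appear to even power.
Search a = 0, 1, 2, … for 2378 - a² a perfect square: first hit at a = 13: 2378 - 169 = 2209 = 47².
2378 = 13² + 47² = 169 + 2209 ✓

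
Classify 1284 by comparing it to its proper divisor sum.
abundant

Proper divisors of 1284: sum = 1 + 2 + 3 + 4 + 6 + 12 + 107 + 214 + 321 + 428 + 642 = 1740
Since 1740 > 1284, 1284 is abundant.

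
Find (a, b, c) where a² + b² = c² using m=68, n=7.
(4575, 952, 4673)

Euclid's formula: a = m² - n², b = 2mn, c = m² + n²
m = 68, n = 7
a = 68² - 7² = 4624 - 49 = 4575
b = 2 × 68 × 7 = 952
c = 68² + 7² = 4624 + 49 = 4673
Verification: 4575² + 952² = 20930625 + 906304 = 21836929 = 4673² ✓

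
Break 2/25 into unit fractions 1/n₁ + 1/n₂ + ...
1/13 + 1/325

Greedy algorithm:
2/25: ceiling(25/2) = 13, use 1/13
1/325: ceiling(325/1) = 325, use 1/325
Result: 2/25 = 1/13 + 1/325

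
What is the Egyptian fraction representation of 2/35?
1/18 + 1/630

Greedy algorithm:
2/35: ceiling(35/2) = 18, use 1/18
1/630: ceiling(630/1) = 630, use 1/630
Result: 2/35 = 1/18 + 1/630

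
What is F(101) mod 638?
89

Matrix identity: Q^n = [[F_(n+1), F_n], [F_n, F_(n-1)]] with Q = [[1,1],[1,0]].
n = 101 = 1100101₂. Square-and-multiply, entries mod 638:
Q^1 = [[1,1],[1,0]]
Q^3 = (Q^1)²·Q = [[3,2],[2,1]]
Q^6 = (Q^3)² = [[13,8],[8,5]]
Q^12 = (Q^6)² = [[233,144],[144,89]]
Q^25 = (Q^12)²·Q = [[173,379],[379,432]]
Q^50 = (Q^25)² = [[34,253],[253,419]]
Q^101 = (Q^50)²·Q = [[496,89],[89,407]]
F_101 mod 638 = Q^101[0][1] = 89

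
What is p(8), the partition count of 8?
22

p(n) counts ways to write n as a sum of positive integers (order ignored).
Examples: 8; 7 + 1; 6 + 2; 6 + 1 + 1; 5 + 3; ... (22 total)
p(8) = 22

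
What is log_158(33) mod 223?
198

Baby-step giant-step with step n = ⌈√223⌉ = 15.
Baby steps 158^j mod 223 (j:value) for j=0..14: 0:1, 1:158, 2:211, 3:111, 4:144, 5:6, 6:56, 7:151, 8:220, 9:195, 10:36, 11:113, 12:14, 13:205, 14:55.
Giant-step multiplier: 158^(-15) ≡ 158^(222-15) = 158^207 ≡ 191 (mod 223).
Giant steps γ_i = 33·191^i mod 223: γ_0=33, γ_1=59, γ_2=119, γ_3=206, γ_4=98, γ_5=209, γ_6=2, γ_7=159, γ_8=41, γ_9=26, γ_10=60, γ_11=87, γ_12=115, γ_13=111 (in table at j=3).
x = i·n + j = 13·15 + 3 = 198.
Check: 158^198 ≡ 33 (mod 223).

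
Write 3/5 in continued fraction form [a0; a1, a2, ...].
[0; 1, 1, 2]

Euclidean algorithm steps:
3 = 0 × 5 + 3
5 = 1 × 3 + 2
3 = 1 × 2 + 1
2 = 2 × 1 + 0
Continued fraction: [0; 1, 1, 2]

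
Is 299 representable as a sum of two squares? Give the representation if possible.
Not possible

Factorization: 299 = 13 × 23
By Fermat: n is sum of two squares iff every prime p ≡ 3 (mod 4) appears to even power.
Prime(s) ≡ 3 (mod 4) with odd exponent: [(23, 1)]
Therefore 299 cannot be expressed as a² + b².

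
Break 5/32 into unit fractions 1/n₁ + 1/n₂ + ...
1/7 + 1/75 + 1/16800

Greedy algorithm:
5/32: ceiling(32/5) = 7, use 1/7
3/224: ceiling(224/3) = 75, use 1/75
1/16800: ceiling(16800/1) = 16800, use 1/16800
Result: 5/32 = 1/7 + 1/75 + 1/16800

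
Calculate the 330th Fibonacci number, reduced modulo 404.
204

Matrix identity: Q^n = [[F_(n+1), F_n], [F_n, F_(n-1)]] with Q = [[1,1],[1,0]].
n = 330 = 101001010₂. Square-and-multiply, entries mod 404:
Q^1 = [[1,1],[1,0]]
Q^2 = (Q^1)² = [[2,1],[1,1]]
Q^5 = (Q^2)²·Q = [[8,5],[5,3]]
Q^10 = (Q^5)² = [[89,55],[55,34]]
Q^20 = (Q^10)² = [[38,301],[301,141]]
Q^41 = (Q^20)²·Q = [[80,337],[337,147]]
Q^82 = (Q^41)² = [[385,143],[143,242]]
Q^165 = (Q^82)²·Q = [[179,206],[206,377]]
Q^330 = (Q^165)² = [[141,204],[204,341]]
F_330 mod 404 = Q^330[0][1] = 204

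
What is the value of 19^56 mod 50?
31

Repeated squaring. Binary of 56 = 111000.
19^1 ≡ 19 (mod 50); 19^2 ≡ 11 (mod 50); 19^4 ≡ 21 (mod 50); 19^8 ≡ 41 (mod 50); 19^16 ≡ 31 (mod 50); 19^32 ≡ 11 (mod 50)
19^56 = 19^8 × 19^16 × 19^32 ≡ 31 (mod 50)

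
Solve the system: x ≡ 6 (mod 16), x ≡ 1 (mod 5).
6

Using Chinese Remainder Theorem:
M = 16 × 5 = 80
M1 = 5, M2 = 16
y1 = 5^(-1) mod 16 = 13
y2 = 16^(-1) mod 5 = 1
x = (6×5×13 + 1×16×1) mod 80 = 6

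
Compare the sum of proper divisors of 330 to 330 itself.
abundant

Proper divisors of 330: sum = 1 + 2 + 3 + 5 + 6 + 10 + 11 + 15 + 22 + 30 + 33 + 55 + 66 + 110 + 165 = 534
Since 534 > 330, 330 is abundant.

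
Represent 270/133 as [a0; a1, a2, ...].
[2; 33, 4]

Euclidean algorithm steps:
270 = 2 × 133 + 4
133 = 33 × 4 + 1
4 = 4 × 1 + 0
Continued fraction: [2; 33, 4]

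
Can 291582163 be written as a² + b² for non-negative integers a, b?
Not possible

Factorization: 291582163 = 37 × 199^3
By Fermat: n is sum of two squares iff every prime p ≡ 3 (mod 4) appears to even power.
Prime(s) ≡ 3 (mod 4) with odd exponent: [(199, 3)]
Therefore 291582163 cannot be expressed as a² + b².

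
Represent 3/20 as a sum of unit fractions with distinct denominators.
1/7 + 1/140

Greedy algorithm:
3/20: ceiling(20/3) = 7, use 1/7
1/140: ceiling(140/1) = 140, use 1/140
Result: 3/20 = 1/7 + 1/140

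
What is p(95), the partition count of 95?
104651419

p(n) counts ways to write n as a sum of positive integers (order ignored).
Euler's pentagonal recurrence: p(k) = p(k-1) + p(k-2) - p(k-5) - p(k-7) + p(k-12) + p(k-15) - ... (offsets j(3j∓1)/2, signs ++--, p(0)=1, p(<0)=0).
DP table for k = 0..94: p(0)=1, p(1)=1, p(2)=2, p(3)=3, p(4)=5, p(5)=7, p(6)=11, p(7)=15, p(8)=22, p(9)=30, p(10)=42, p(11)=56, p(12)=77, p(13)=101, p(14)=135, p(15)=176, p(16)=231, p(17)=297, p(18)=385, p(19)=490, p(20)=627, p(21)=792, p(22)=1002, p(23)=1255, p(24)=1575, p(25)=1958, p(26)=2436, p(27)=3010, p(28)=3718, p(29)=4565, p(30)=5604, p(31)=6842, p(32)=8349, p(33)=10143, p(34)=12310, p(35)=14883, p(36)=17977, p(37)=21637, p(38)=26015, p(39)=31185, p(40)=37338, p(41)=44583, p(42)=53174, p(43)=63261, p(44)=75175, p(45)=89134, p(46)=105558, p(47)=124754, p(48)=147273, p(49)=173525, p(50)=204226, p(51)=239943, p(52)=281589, p(53)=329931, p(54)=386155, p(55)=451276, p(56)=526823, p(57)=614154, p(58)=715220, p(59)=831820, p(60)=966467, p(61)=1121505, p(62)=1300156, p(63)=1505499, p(64)=1741630, p(65)=2012558, p(66)=2323520, p(67)=2679689, p(68)=3087735, p(69)=3554345, p(70)=4087968, p(71)=4697205, p(72)=5392783, p(73)=6185689, p(74)=7089500, p(75)=8118264, p(76)=9289091, p(77)=10619863, p(78)=12132164, p(79)=13848650, p(80)=15796476, p(81)=18004327, p(82)=20506255, p(83)=23338469, p(84)=26543660, p(85)=30167357, p(86)=34262962, p(87)=38887673, p(88)=44108109, p(89)=49995925, p(90)=56634173, p(91)=64112359, p(92)=72533807, p(93)=82010177, p(94)=92669720.
Final step: p(95) = p(94) + p(93) - p(90) - p(88) + p(83) + p(80) - p(73) - p(69) + p(60) + p(55) - p(44) - p(38) + p(25) + p(18) - p(3)
= 92669720 + 82010177 - 56634173 - 44108109 + 23338469 + 15796476 - 6185689 - 3554345 + 966467 + 451276 - 75175 - 26015 + 1958 + 385 - 3
= 104651419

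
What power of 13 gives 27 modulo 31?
3

Baby-step giant-step with step n = ⌈√31⌉ = 6.
Baby steps 13^j mod 31 (j:value) for j=0..5: 0:1, 1:13, 2:14, 3:27, 4:10, 5:6.
h = 27 is already in the table at j=3, so x = 3.
Check: 13^3 ≡ 27 (mod 31).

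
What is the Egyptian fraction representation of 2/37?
1/19 + 1/703

Greedy algorithm:
2/37: ceiling(37/2) = 19, use 1/19
1/703: ceiling(703/1) = 703, use 1/703
Result: 2/37 = 1/19 + 1/703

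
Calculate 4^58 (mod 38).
28

Repeated squaring. Binary of 58 = 111010.
4^1 ≡ 4 (mod 38); 4^2 ≡ 16 (mod 38); 4^4 ≡ 28 (mod 38); 4^8 ≡ 24 (mod 38); 4^16 ≡ 6 (mod 38); 4^32 ≡ 36 (mod 38)
4^58 = 4^2 × 4^8 × 4^16 × 4^32 ≡ 28 (mod 38)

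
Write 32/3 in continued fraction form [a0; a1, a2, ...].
[10; 1, 2]

Euclidean algorithm steps:
32 = 10 × 3 + 2
3 = 1 × 2 + 1
2 = 2 × 1 + 0
Continued fraction: [10; 1, 2]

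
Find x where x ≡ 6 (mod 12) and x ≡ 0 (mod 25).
150

Using Chinese Remainder Theorem:
M = 12 × 25 = 300
M1 = 25, M2 = 12
y1 = 25^(-1) mod 12 = 1
y2 = 12^(-1) mod 25 = 23
x = (6×25×1 + 0×12×23) mod 300 = 150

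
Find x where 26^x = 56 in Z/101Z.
36

Baby-step giant-step with step n = ⌈√101⌉ = 11.
Baby steps 26^j mod 101 (j:value) for j=0..10: 0:1, 1:26, 2:70, 3:2, 4:52, 5:39, 6:4, 7:3, 8:78, 9:8, 10:6.
Giant-step multiplier: 26^(-11) ≡ 26^(100-11) = 26^89 ≡ 90 (mod 101).
Giant steps γ_i = 56·90^i mod 101: γ_0=56, γ_1=91, γ_2=9, γ_3=2 (in table at j=3).
x = i·n + j = 3·11 + 3 = 36.
Check: 26^36 ≡ 56 (mod 101).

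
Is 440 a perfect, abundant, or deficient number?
abundant

Proper divisors of 440: sum = 1 + 2 + 4 + 5 + 8 + 10 + 11 + 20 + 22 + 40 + 44 + 55 + 88 + 110 + 220 = 640
Since 640 > 440, 440 is abundant.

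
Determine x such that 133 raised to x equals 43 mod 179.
32

Baby-step giant-step with step n = ⌈√179⌉ = 14.
Baby steps 133^j mod 179 (j:value) for j=0..13: 0:1, 1:133, 2:147, 3:40, 4:129, 5:152, 6:168, 7:148, 8:173, 9:97, 10:13, 11:118, 12:121, 13:162.
Giant-step multiplier: 133^(-14) ≡ 133^(178-14) = 133^164 ≡ 19 (mod 179).
Giant steps γ_i = 43·19^i mod 179: γ_0=43, γ_1=101, γ_2=129 (in table at j=4).
x = i·n + j = 2·14 + 4 = 32.
Check: 133^32 ≡ 43 (mod 179).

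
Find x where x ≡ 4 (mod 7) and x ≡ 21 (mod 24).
165

Using Chinese Remainder Theorem:
M = 7 × 24 = 168
M1 = 24, M2 = 7
y1 = 24^(-1) mod 7 = 5
y2 = 7^(-1) mod 24 = 7
x = (4×24×5 + 21×7×7) mod 168 = 165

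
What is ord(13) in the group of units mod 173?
86

173 is prime, so ord(13) divides φ(173) = 172.
Divisors of 172: 1, 2, 4, 43, 86, 172.
Repeated squaring: 13^1 ≡ 13, 13^2 ≡ 169, 13^4 ≡ 16, 13^8 ≡ 83, 13^16 ≡ 142, 13^32 ≡ 96, 13^64 ≡ 47, 13^128 ≡ 133 (mod 173).
Test 13^d mod 173 for each divisor d in increasing order:
13^1 ≡ 13
13^2 ≡ 169
13^4 ≡ 16
13^43 = 13^32·13^8·13^2·13^1 ≡ 172
13^86 = 13^64·13^16·13^4·13^2 ≡ 1  ← first divisor giving 1
The order is 86.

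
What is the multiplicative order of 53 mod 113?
28

113 is prime, so ord(53) divides φ(113) = 112.
Divisors of 112: 1, 2, 4, 7, 8, 14, 16, 28, 56, 112.
Repeated squaring: 53^1 ≡ 53, 53^2 ≡ 97, 53^4 ≡ 30, 53^8 ≡ 109, 53^16 ≡ 16, 53^32 ≡ 30, 53^64 ≡ 109 (mod 113).
Test 53^d mod 113 for each divisor d in increasing order:
53^1 ≡ 53
53^2 ≡ 97
53^4 ≡ 30
53^7 = 53^4·53^2·53^1 ≡ 98
53^8 ≡ 109
53^14 = 53^8·53^4·53^2 ≡ 112
53^16 ≡ 16
53^28 = 53^16·53^8·53^4 ≡ 1  ← first divisor giving 1
The order is 28.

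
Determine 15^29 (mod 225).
0

Repeated squaring. Binary of 29 = 11101.
15^1 ≡ 15 (mod 225); 15^2 ≡ 0 (mod 225); 15^4 ≡ 0 (mod 225); 15^8 ≡ 0 (mod 225); 15^16 ≡ 0 (mod 225)
15^29 = 15^1 × 15^4 × 15^8 × 15^16 ≡ 0 (mod 225)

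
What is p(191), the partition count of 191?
1820701100652

p(n) counts ways to write n as a sum of positive integers (order ignored).
Euler's pentagonal recurrence: p(k) = p(k-1) + p(k-2) - p(k-5) - p(k-7) + p(k-12) + p(k-15) - ... (offsets j(3j∓1)/2, signs ++--, p(0)=1, p(<0)=0).
DP table for k = 0..190: p(0)=1, p(1)=1, p(2)=2, p(3)=3, p(4)=5, p(5)=7, p(6)=11, p(7)=15, p(8)=22, p(9)=30, p(10)=42, p(11)=56, p(12)=77, p(13)=101, p(14)=135, p(15)=176, p(16)=231, p(17)=297, p(18)=385, p(19)=490, p(20)=627, p(21)=792, p(22)=1002, p(23)=1255, p(24)=1575, p(25)=1958, p(26)=2436, p(27)=3010, p(28)=3718, p(29)=4565, p(30)=5604, p(31)=6842, p(32)=8349, p(33)=10143, p(34)=12310, p(35)=14883, p(36)=17977, p(37)=21637, p(38)=26015, p(39)=31185, p(40)=37338, p(41)=44583, p(42)=53174, p(43)=63261, p(44)=75175, p(45)=89134, p(46)=105558, p(47)=124754, p(48)=147273, p(49)=173525, p(50)=204226, p(51)=239943, p(52)=281589, p(53)=329931, p(54)=386155, p(55)=451276, p(56)=526823, p(57)=614154, p(58)=715220, p(59)=831820, p(60)=966467, p(61)=1121505, p(62)=1300156, p(63)=1505499, p(64)=1741630, p(65)=2012558, p(66)=2323520, p(67)=2679689, p(68)=3087735, p(69)=3554345, p(70)=4087968, p(71)=4697205, p(72)=5392783, p(73)=6185689, p(74)=7089500, p(75)=8118264, p(76)=9289091, p(77)=10619863, p(78)=12132164, p(79)=13848650, p(80)=15796476, p(81)=18004327, p(82)=20506255, p(83)=23338469, p(84)=26543660, p(85)=30167357, p(86)=34262962, p(87)=38887673, p(88)=44108109, p(89)=49995925, p(90)=56634173, p(91)=64112359, p(92)=72533807, p(93)=82010177, p(94)=92669720, p(95)=104651419, p(96)=118114304, p(97)=133230930, p(98)=150198136, p(99)=169229875, p(100)=190569292, p(101)=214481126, p(102)=241265379, p(103)=271248950, p(104)=304801365, p(105)=342325709, p(106)=384276336, p(107)=431149389, p(108)=483502844, p(109)=541946240, p(110)=607163746, p(111)=679903203, p(112)=761002156, p(113)=851376628, p(114)=952050665, p(115)=1064144451, p(116)=1188908248, p(117)=1327710076, p(118)=1482074143, p(119)=1653668665, p(120)=1844349560, p(121)=2056148051, p(122)=2291320912, p(123)=2552338241, p(124)=2841940500, p(125)=3163127352, p(126)=3519222692, p(127)=3913864295, p(128)=4351078600, p(129)=4835271870, p(130)=5371315400, p(131)=5964539504, p(132)=6620830889, p(133)=7346629512, p(134)=8149040695, p(135)=9035836076, p(136)=10015581680, p(137)=11097645016, p(138)=12292341831, p(139)=13610949895, p(140)=15065878135, p(141)=16670689208, p(142)=18440293320, p(143)=20390982757, p(144)=22540654445, p(145)=24908858009, p(146)=27517052599, p(147)=30388671978, p(148)=33549419497, p(149)=37027355200, p(150)=40853235313, p(151)=45060624582, p(152)=49686288421, p(153)=54770336324, p(154)=60356673280, p(155)=66493182097, p(156)=73232243759, p(157)=80630964769, p(158)=88751778802, p(159)=97662728555, p(160)=107438159466, p(161)=118159068427, p(162)=129913904637, p(163)=142798995930, p(164)=156919475295, p(165)=172389800255, p(166)=189334822579, p(167)=207890420102, p(168)=228204732751, p(169)=250438925115, p(170)=274768617130, p(171)=301384802048, p(172)=330495499613, p(173)=362326859895, p(174)=397125074750, p(175)=435157697830, p(176)=476715857290, p(177)=522115831195, p(178)=571701605655, p(179)=625846753120, p(180)=684957390936, p(181)=749474411781, p(182)=819876908323, p(183)=896684817527, p(184)=980462880430, p(185)=1071823774337, p(186)=1171432692373, p(187)=1280011042268, p(188)=1398341745571, p(189)=1527273599625, p(190)=1667727404093.
Final step: p(191) = p(190) + p(189) - p(186) - p(184) + p(179) + p(176) - p(169) - p(165) + p(156) + p(151) - p(140) - p(134) + p(121) + p(114) - p(99) - p(91) + p(74) + p(65) - p(46) - p(36) + p(15) + p(4)
= 1667727404093 + 1527273599625 - 1171432692373 - 980462880430 + 625846753120 + 476715857290 - 250438925115 - 172389800255 + 73232243759 + 45060624582 - 15065878135 - 8149040695 + 2056148051 + 952050665 - 169229875 - 64112359 + 7089500 + 2012558 - 105558 - 17977 + 176 + 5
= 1820701100652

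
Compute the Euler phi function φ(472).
232

472 = 2^3 × 59
φ(n) = n × ∏(1 - 1/p) for each prime p dividing n
φ(472) = 472 × (1 - 1/2) × (1 - 1/59) = 232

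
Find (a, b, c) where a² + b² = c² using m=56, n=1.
(3135, 112, 3137)

Euclid's formula: a = m² - n², b = 2mn, c = m² + n²
m = 56, n = 1
a = 56² - 1² = 3136 - 1 = 3135
b = 2 × 56 × 1 = 112
c = 56² + 1² = 3136 + 1 = 3137
Verification: 3135² + 112² = 9828225 + 12544 = 9840769 = 3137² ✓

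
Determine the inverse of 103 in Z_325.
142

gcd(103, 325) = 1, so the inverse exists.
Extended Euclidean algorithm on (325, 103):
325 = 3 × 103 + 16  ⟹  16 = (1)·325 + (-3)·103
103 = 6 × 16 + 7  ⟹  7 = (-6)·325 + (19)·103
16 = 2 × 7 + 2  ⟹  2 = (13)·325 + (-41)·103
7 = 3 × 2 + 1  ⟹  1 = (-45)·325 + (142)·103
So (142)·103 ≡ 1 (mod 325), i.e. 103^(-1) ≡ 142 (mod 325).
Check: 103 × 142 = 14626 ≡ 1 (mod 325)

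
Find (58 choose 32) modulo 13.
6

Using Lucas' theorem:
Write n=58 and k=32 in base 13:
n in base 13: [4, 6]
k in base 13: [2, 6]
C(58,32) mod 13 = ∏ C(n_i, k_i) mod 13
Digit binomials (mod 13): C(4,2) = 6; C(6,6) = 1
Product: 6 × 1 = 6 ≡ 6 (mod 13)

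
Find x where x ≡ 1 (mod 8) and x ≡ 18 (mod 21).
81

Using Chinese Remainder Theorem:
M = 8 × 21 = 168
M1 = 21, M2 = 8
y1 = 21^(-1) mod 8 = 5
y2 = 8^(-1) mod 21 = 8
x = (1×21×5 + 18×8×8) mod 168 = 81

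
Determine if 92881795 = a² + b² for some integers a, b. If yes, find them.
Not possible

Factorization: 92881795 = 5 × 17 × 103^3
By Fermat: n is sum of two squares iff every prime p ≡ 3 (mod 4) appears to even power.
Prime(s) ≡ 3 (mod 4) with odd exponent: [(103, 3)]
Therefore 92881795 cannot be expressed as a² + b².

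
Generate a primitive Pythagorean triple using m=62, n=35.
(2619, 4340, 5069)

Euclid's formula: a = m² - n², b = 2mn, c = m² + n²
m = 62, n = 35
a = 62² - 35² = 3844 - 1225 = 2619
b = 2 × 62 × 35 = 4340
c = 62² + 35² = 3844 + 1225 = 5069
Verification: 2619² + 4340² = 6859161 + 18835600 = 25694761 = 5069² ✓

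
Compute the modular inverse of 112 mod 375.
298

gcd(112, 375) = 1, so the inverse exists.
Extended Euclidean algorithm on (375, 112):
375 = 3 × 112 + 39  ⟹  39 = (1)·375 + (-3)·112
112 = 2 × 39 + 34  ⟹  34 = (-2)·375 + (7)·112
39 = 1 × 34 + 5  ⟹  5 = (3)·375 + (-10)·112
34 = 6 × 5 + 4  ⟹  4 = (-20)·375 + (67)·112
5 = 1 × 4 + 1  ⟹  1 = (23)·375 + (-77)·112
So (-77)·112 ≡ 1 (mod 375), i.e. 112^(-1) ≡ -77 ≡ 298 (mod 375).
Check: 112 × 298 = 33376 ≡ 1 (mod 375)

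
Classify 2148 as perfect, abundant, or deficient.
abundant

Proper divisors of 2148: sum = 1 + 2 + 3 + 4 + 6 + 12 + 179 + 358 + 537 + 716 + 1074 = 2892
Since 2892 > 2148, 2148 is abundant.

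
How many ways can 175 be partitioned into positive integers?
435157697830

p(n) counts ways to write n as a sum of positive integers (order ignored).
Euler's pentagonal recurrence: p(k) = p(k-1) + p(k-2) - p(k-5) - p(k-7) + p(k-12) + p(k-15) - ... (offsets j(3j∓1)/2, signs ++--, p(0)=1, p(<0)=0).
DP table for k = 0..174: p(0)=1, p(1)=1, p(2)=2, p(3)=3, p(4)=5, p(5)=7, p(6)=11, p(7)=15, p(8)=22, p(9)=30, p(10)=42, p(11)=56, p(12)=77, p(13)=101, p(14)=135, p(15)=176, p(16)=231, p(17)=297, p(18)=385, p(19)=490, p(20)=627, p(21)=792, p(22)=1002, p(23)=1255, p(24)=1575, p(25)=1958, p(26)=2436, p(27)=3010, p(28)=3718, p(29)=4565, p(30)=5604, p(31)=6842, p(32)=8349, p(33)=10143, p(34)=12310, p(35)=14883, p(36)=17977, p(37)=21637, p(38)=26015, p(39)=31185, p(40)=37338, p(41)=44583, p(42)=53174, p(43)=63261, p(44)=75175, p(45)=89134, p(46)=105558, p(47)=124754, p(48)=147273, p(49)=173525, p(50)=204226, p(51)=239943, p(52)=281589, p(53)=329931, p(54)=386155, p(55)=451276, p(56)=526823, p(57)=614154, p(58)=715220, p(59)=831820, p(60)=966467, p(61)=1121505, p(62)=1300156, p(63)=1505499, p(64)=1741630, p(65)=2012558, p(66)=2323520, p(67)=2679689, p(68)=3087735, p(69)=3554345, p(70)=4087968, p(71)=4697205, p(72)=5392783, p(73)=6185689, p(74)=7089500, p(75)=8118264, p(76)=9289091, p(77)=10619863, p(78)=12132164, p(79)=13848650, p(80)=15796476, p(81)=18004327, p(82)=20506255, p(83)=23338469, p(84)=26543660, p(85)=30167357, p(86)=34262962, p(87)=38887673, p(88)=44108109, p(89)=49995925, p(90)=56634173, p(91)=64112359, p(92)=72533807, p(93)=82010177, p(94)=92669720, p(95)=104651419, p(96)=118114304, p(97)=133230930, p(98)=150198136, p(99)=169229875, p(100)=190569292, p(101)=214481126, p(102)=241265379, p(103)=271248950, p(104)=304801365, p(105)=342325709, p(106)=384276336, p(107)=431149389, p(108)=483502844, p(109)=541946240, p(110)=607163746, p(111)=679903203, p(112)=761002156, p(113)=851376628, p(114)=952050665, p(115)=1064144451, p(116)=1188908248, p(117)=1327710076, p(118)=1482074143, p(119)=1653668665, p(120)=1844349560, p(121)=2056148051, p(122)=2291320912, p(123)=2552338241, p(124)=2841940500, p(125)=3163127352, p(126)=3519222692, p(127)=3913864295, p(128)=4351078600, p(129)=4835271870, p(130)=5371315400, p(131)=5964539504, p(132)=6620830889, p(133)=7346629512, p(134)=8149040695, p(135)=9035836076, p(136)=10015581680, p(137)=11097645016, p(138)=12292341831, p(139)=13610949895, p(140)=15065878135, p(141)=16670689208, p(142)=18440293320, p(143)=20390982757, p(144)=22540654445, p(145)=24908858009, p(146)=27517052599, p(147)=30388671978, p(148)=33549419497, p(149)=37027355200, p(150)=40853235313, p(151)=45060624582, p(152)=49686288421, p(153)=54770336324, p(154)=60356673280, p(155)=66493182097, p(156)=73232243759, p(157)=80630964769, p(158)=88751778802, p(159)=97662728555, p(160)=107438159466, p(161)=118159068427, p(162)=129913904637, p(163)=142798995930, p(164)=156919475295, p(165)=172389800255, p(166)=189334822579, p(167)=207890420102, p(168)=228204732751, p(169)=250438925115, p(170)=274768617130, p(171)=301384802048, p(172)=330495499613, p(173)=362326859895, p(174)=397125074750.
Final step: p(175) = p(174) + p(173) - p(170) - p(168) + p(163) + p(160) - p(153) - p(149) + p(140) + p(135) - p(124) - p(118) + p(105) + p(98) - p(83) - p(75) + p(58) + p(49) - p(30) - p(20)
= 397125074750 + 362326859895 - 274768617130 - 228204732751 + 142798995930 + 107438159466 - 54770336324 - 37027355200 + 15065878135 + 9035836076 - 2841940500 - 1482074143 + 342325709 + 150198136 - 23338469 - 8118264 + 715220 + 173525 - 5604 - 627
= 435157697830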